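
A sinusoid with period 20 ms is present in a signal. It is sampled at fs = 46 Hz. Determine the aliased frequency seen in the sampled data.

4 Hz

T = 20 ms → f = 1/T = 50 Hz.
50 Hz mod fs = 4 Hz.
4 Hz ≤ fs/2 = 23 Hz, appears at 4 Hz.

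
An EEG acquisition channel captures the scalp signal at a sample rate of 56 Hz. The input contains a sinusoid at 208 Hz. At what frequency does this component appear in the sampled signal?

208 Hz mod fs = 40 Hz.
40 Hz > fs/2 = 28 Hz, folds to fs − 40 Hz = 16 Hz.

16 Hz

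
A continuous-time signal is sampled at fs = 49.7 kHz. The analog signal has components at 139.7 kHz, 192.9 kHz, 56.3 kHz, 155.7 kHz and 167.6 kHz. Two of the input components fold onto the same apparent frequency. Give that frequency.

fs/2 = 24.85 kHz.
139.7 kHz mod fs = 40.3 kHz.
40.3 kHz > fs/2 = 24.85 kHz, folds to fs − 40.3 kHz = 9.4 kHz.
192.9 kHz mod fs = 43.8 kHz.
43.8 kHz > fs/2 = 24.85 kHz, folds to fs − 43.8 kHz = 5.9 kHz.
56.3 kHz mod fs = 6.6 kHz.
6.6 kHz ≤ fs/2 = 24.85 kHz, appears at 6.6 kHz.
155.7 kHz mod fs = 6.6 kHz.
6.6 kHz ≤ fs/2 = 24.85 kHz, appears at 6.6 kHz.
167.6 kHz mod fs = 18.5 kHz.
18.5 kHz ≤ fs/2 = 24.85 kHz, appears at 18.5 kHz.
56.3 kHz and 155.7 kHz both map to 6.6 kHz.

6.6 kHz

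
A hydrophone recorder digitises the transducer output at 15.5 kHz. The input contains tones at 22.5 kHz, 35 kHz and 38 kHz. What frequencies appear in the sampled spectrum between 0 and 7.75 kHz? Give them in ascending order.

fs/2 = 7.75 kHz.
22.5 kHz mod fs = 7 kHz.
7 kHz ≤ fs/2 = 7.75 kHz, appears at 7 kHz.
35 kHz mod fs = 4 kHz.
4 kHz ≤ fs/2 = 7.75 kHz, appears at 4 kHz.
38 kHz mod fs = 7 kHz.
7 kHz ≤ fs/2 = 7.75 kHz, appears at 7 kHz.
Distinct values: {4 kHz, 7 kHz}.

4 kHz, 7 kHz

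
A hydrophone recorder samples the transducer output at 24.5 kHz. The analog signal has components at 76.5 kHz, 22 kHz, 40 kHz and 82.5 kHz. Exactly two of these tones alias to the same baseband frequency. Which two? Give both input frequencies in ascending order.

fs/2 = 12.25 kHz.
76.5 kHz mod fs = 3 kHz.
3 kHz ≤ fs/2 = 12.25 kHz, appears at 3 kHz.
22 kHz > fs/2 = 12.25 kHz, folds to fs − 22 kHz = 2.5 kHz.
40 kHz mod fs = 15.5 kHz.
15.5 kHz > fs/2 = 12.25 kHz, folds to fs − 15.5 kHz = 9 kHz.
82.5 kHz mod fs = 9 kHz.
9 kHz ≤ fs/2 = 12.25 kHz, appears at 9 kHz.
40 kHz and 82.5 kHz both map to 9 kHz.

40 kHz, 82.5 kHz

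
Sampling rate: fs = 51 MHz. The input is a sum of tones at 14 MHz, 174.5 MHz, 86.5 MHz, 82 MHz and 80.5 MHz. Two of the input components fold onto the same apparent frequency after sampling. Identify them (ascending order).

80.5 MHz, 174.5 MHz

fs/2 = 25.5 MHz.
14 MHz ≤ fs/2 = 25.5 MHz, passes unchanged.
174.5 MHz mod fs = 21.5 MHz.
21.5 MHz ≤ fs/2 = 25.5 MHz, appears at 21.5 MHz.
86.5 MHz mod fs = 35.5 MHz.
35.5 MHz > fs/2 = 25.5 MHz, folds to fs − 35.5 MHz = 15.5 MHz.
82 MHz mod fs = 31 MHz.
31 MHz > fs/2 = 25.5 MHz, folds to fs − 31 MHz = 20 MHz.
80.5 MHz mod fs = 29.5 MHz.
29.5 MHz > fs/2 = 25.5 MHz, folds to fs − 29.5 MHz = 21.5 MHz.
80.5 MHz and 174.5 MHz both map to 21.5 MHz.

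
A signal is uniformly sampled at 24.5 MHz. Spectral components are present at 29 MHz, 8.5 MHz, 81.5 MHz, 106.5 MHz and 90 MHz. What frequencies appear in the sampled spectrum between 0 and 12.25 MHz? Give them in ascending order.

4.5 MHz, 8 MHz, 8.5 MHz

fs/2 = 12.25 MHz.
29 MHz mod fs = 4.5 MHz.
4.5 MHz ≤ fs/2 = 12.25 MHz, appears at 4.5 MHz.
8.5 MHz ≤ fs/2 = 12.25 MHz, passes unchanged.
81.5 MHz mod fs = 8 MHz.
8 MHz ≤ fs/2 = 12.25 MHz, appears at 8 MHz.
106.5 MHz mod fs = 8.5 MHz.
8.5 MHz ≤ fs/2 = 12.25 MHz, appears at 8.5 MHz.
90 MHz mod fs = 16.5 MHz.
16.5 MHz > fs/2 = 12.25 MHz, folds to fs − 16.5 MHz = 8 MHz.
Distinct values: {4.5 MHz, 8 MHz, 8.5 MHz}.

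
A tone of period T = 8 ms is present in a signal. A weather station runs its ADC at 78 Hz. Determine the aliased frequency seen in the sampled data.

T = 8 ms → f = 1/T = 125 Hz.
125 Hz mod fs = 47 Hz.
47 Hz > fs/2 = 39 Hz, folds to fs − 47 Hz = 31 Hz.

31 Hz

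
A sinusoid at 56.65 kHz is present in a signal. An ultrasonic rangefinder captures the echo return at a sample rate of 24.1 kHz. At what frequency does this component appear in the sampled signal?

8.45 kHz

56.65 kHz mod fs = 8.45 kHz.
8.45 kHz ≤ fs/2 = 12.05 kHz, appears at 8.45 kHz.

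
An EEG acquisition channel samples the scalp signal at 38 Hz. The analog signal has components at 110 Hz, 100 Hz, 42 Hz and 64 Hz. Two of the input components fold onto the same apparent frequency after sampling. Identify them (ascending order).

42 Hz, 110 Hz

fs/2 = 19 Hz.
110 Hz mod fs = 34 Hz.
34 Hz > fs/2 = 19 Hz, folds to fs − 34 Hz = 4 Hz.
100 Hz mod fs = 24 Hz.
24 Hz > fs/2 = 19 Hz, folds to fs − 24 Hz = 14 Hz.
42 Hz mod fs = 4 Hz.
4 Hz ≤ fs/2 = 19 Hz, appears at 4 Hz.
64 Hz mod fs = 26 Hz.
26 Hz > fs/2 = 19 Hz, folds to fs − 26 Hz = 12 Hz.
42 Hz and 110 Hz both map to 4 Hz.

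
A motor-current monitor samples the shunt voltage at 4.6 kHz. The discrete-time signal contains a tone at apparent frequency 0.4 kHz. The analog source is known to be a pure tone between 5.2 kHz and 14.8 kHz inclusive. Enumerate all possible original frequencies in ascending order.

8.8 kHz, 9.6 kHz, 13.4 kHz, 14.2 kHz

Frequencies that alias to 0.4 kHz are k·fs ± 0.4 kHz for integer k ≥ 0.
k=0: 0.4 kHz.
k=1: 4.2 kHz, 5 kHz.
k=2: 8.8 kHz, 9.6 kHz.
k=3: 13.4 kHz, 14.2 kHz.
k=4: 18 kHz, 18.8 kHz.
Within [5.2 kHz, 14.8 kHz]: 8.8 kHz, 9.6 kHz, 13.4 kHz, 14.2 kHz.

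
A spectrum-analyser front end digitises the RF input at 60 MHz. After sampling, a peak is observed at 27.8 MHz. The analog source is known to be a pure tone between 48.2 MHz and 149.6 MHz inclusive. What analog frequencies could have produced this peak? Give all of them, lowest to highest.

Frequencies that alias to 27.8 MHz are k·fs ± 27.8 MHz for integer k ≥ 0.
k=0: 27.8 MHz.
k=1: 32.2 MHz, 87.8 MHz.
k=2: 92.2 MHz, 147.8 MHz.
k=3: 152.2 MHz, 207.8 MHz.
Within [48.2 MHz, 149.6 MHz]: 87.8 MHz, 92.2 MHz, 147.8 MHz.

87.8 MHz, 92.2 MHz, 147.8 MHz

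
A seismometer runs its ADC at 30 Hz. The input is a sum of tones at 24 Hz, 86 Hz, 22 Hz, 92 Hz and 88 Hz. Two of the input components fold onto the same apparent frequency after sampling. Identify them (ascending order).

88 Hz, 92 Hz

fs/2 = 15 Hz.
24 Hz > fs/2 = 15 Hz, folds to fs − 24 Hz = 6 Hz.
86 Hz mod fs = 26 Hz.
26 Hz > fs/2 = 15 Hz, folds to fs − 26 Hz = 4 Hz.
22 Hz > fs/2 = 15 Hz, folds to fs − 22 Hz = 8 Hz.
92 Hz mod fs = 2 Hz.
2 Hz ≤ fs/2 = 15 Hz, appears at 2 Hz.
88 Hz mod fs = 28 Hz.
28 Hz > fs/2 = 15 Hz, folds to fs − 28 Hz = 2 Hz.
88 Hz and 92 Hz both map to 2 Hz.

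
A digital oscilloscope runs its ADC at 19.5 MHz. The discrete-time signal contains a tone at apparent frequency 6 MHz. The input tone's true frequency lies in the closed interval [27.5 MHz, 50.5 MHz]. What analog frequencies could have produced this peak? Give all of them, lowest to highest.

33 MHz, 45 MHz

Frequencies that alias to 6 MHz are k·fs ± 6 MHz for integer k ≥ 0.
k=0: 6 MHz.
k=1: 13.5 MHz, 25.5 MHz.
k=2: 33 MHz, 45 MHz.
k=3: 52.5 MHz, 64.5 MHz.
Within [27.5 MHz, 50.5 MHz]: 33 MHz, 45 MHz.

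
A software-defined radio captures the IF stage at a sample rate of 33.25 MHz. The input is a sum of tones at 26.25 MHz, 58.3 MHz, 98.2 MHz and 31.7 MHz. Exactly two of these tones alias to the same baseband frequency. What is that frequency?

fs/2 = 16.625 MHz.
26.25 MHz > fs/2 = 16.625 MHz, folds to fs − 26.25 MHz = 7 MHz.
58.3 MHz mod fs = 25.05 MHz.
25.05 MHz > fs/2 = 16.625 MHz, folds to fs − 25.05 MHz = 8.2 MHz.
98.2 MHz mod fs = 31.7 MHz.
31.7 MHz > fs/2 = 16.625 MHz, folds to fs − 31.7 MHz = 1.55 MHz.
31.7 MHz > fs/2 = 16.625 MHz, folds to fs − 31.7 MHz = 1.55 MHz.
31.7 MHz and 98.2 MHz both map to 1.55 MHz.

1.55 MHz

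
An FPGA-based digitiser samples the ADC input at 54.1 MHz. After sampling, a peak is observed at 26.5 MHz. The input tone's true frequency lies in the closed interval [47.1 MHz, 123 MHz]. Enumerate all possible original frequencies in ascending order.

Frequencies that alias to 26.5 MHz are k·fs ± 26.5 MHz for integer k ≥ 0.
k=0: 26.5 MHz.
k=1: 27.6 MHz, 80.6 MHz.
k=2: 81.7 MHz, 134.7 MHz.
k=3: 135.8 MHz, 188.8 MHz.
Within [47.1 MHz, 123 MHz]: 80.6 MHz, 81.7 MHz.

80.6 MHz, 81.7 MHz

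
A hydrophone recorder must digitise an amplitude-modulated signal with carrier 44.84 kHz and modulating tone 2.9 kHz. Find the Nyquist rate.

AM sidebands sit at fc ± fm = 41.94 kHz and 47.74 kHz.
Highest-frequency component: 47.74 kHz.
Nyquist rate = 2 × 47.74 kHz = 95.48 kHz.

95.48 kHz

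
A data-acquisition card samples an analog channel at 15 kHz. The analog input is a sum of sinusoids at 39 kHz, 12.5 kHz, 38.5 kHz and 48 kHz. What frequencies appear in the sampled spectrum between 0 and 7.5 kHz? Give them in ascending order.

fs/2 = 7.5 kHz.
39 kHz mod fs = 9 kHz.
9 kHz > fs/2 = 7.5 kHz, folds to fs − 9 kHz = 6 kHz.
12.5 kHz > fs/2 = 7.5 kHz, folds to fs − 12.5 kHz = 2.5 kHz.
38.5 kHz mod fs = 8.5 kHz.
8.5 kHz > fs/2 = 7.5 kHz, folds to fs − 8.5 kHz = 6.5 kHz.
48 kHz mod fs = 3 kHz.
3 kHz ≤ fs/2 = 7.5 kHz, appears at 3 kHz.
Distinct values: {2.5 kHz, 3 kHz, 6 kHz, 6.5 kHz}.

2.5 kHz, 3 kHz, 6 kHz, 6.5 kHz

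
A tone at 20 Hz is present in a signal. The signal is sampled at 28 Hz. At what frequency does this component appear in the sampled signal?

20 Hz > fs/2 = 14 Hz, folds to fs − 20 Hz = 8 Hz.

8 Hz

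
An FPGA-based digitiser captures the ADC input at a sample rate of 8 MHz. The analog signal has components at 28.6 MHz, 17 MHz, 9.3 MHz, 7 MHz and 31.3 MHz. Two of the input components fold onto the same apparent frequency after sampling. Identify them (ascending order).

fs/2 = 4 MHz.
28.6 MHz mod fs = 4.6 MHz.
4.6 MHz > fs/2 = 4 MHz, folds to fs − 4.6 MHz = 3.4 MHz.
17 MHz mod fs = 1 MHz.
1 MHz ≤ fs/2 = 4 MHz, appears at 1 MHz.
9.3 MHz mod fs = 1.3 MHz.
1.3 MHz ≤ fs/2 = 4 MHz, appears at 1.3 MHz.
7 MHz > fs/2 = 4 MHz, folds to fs − 7 MHz = 1 MHz.
31.3 MHz mod fs = 7.3 MHz.
7.3 MHz > fs/2 = 4 MHz, folds to fs − 7.3 MHz = 0.7 MHz.
7 MHz and 17 MHz both map to 1 MHz.

7 MHz, 17 MHz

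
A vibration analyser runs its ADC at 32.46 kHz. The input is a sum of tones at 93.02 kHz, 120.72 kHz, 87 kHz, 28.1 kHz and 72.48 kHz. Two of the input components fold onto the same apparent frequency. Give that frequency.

4.36 kHz

fs/2 = 16.23 kHz.
93.02 kHz mod fs = 28.1 kHz.
28.1 kHz > fs/2 = 16.23 kHz, folds to fs − 28.1 kHz = 4.36 kHz.
120.72 kHz mod fs = 23.34 kHz.
23.34 kHz > fs/2 = 16.23 kHz, folds to fs − 23.34 kHz = 9.12 kHz.
87 kHz mod fs = 22.08 kHz.
22.08 kHz > fs/2 = 16.23 kHz, folds to fs − 22.08 kHz = 10.38 kHz.
28.1 kHz > fs/2 = 16.23 kHz, folds to fs − 28.1 kHz = 4.36 kHz.
72.48 kHz mod fs = 7.56 kHz.
7.56 kHz ≤ fs/2 = 16.23 kHz, appears at 7.56 kHz.
28.1 kHz and 93.02 kHz both map to 4.36 kHz.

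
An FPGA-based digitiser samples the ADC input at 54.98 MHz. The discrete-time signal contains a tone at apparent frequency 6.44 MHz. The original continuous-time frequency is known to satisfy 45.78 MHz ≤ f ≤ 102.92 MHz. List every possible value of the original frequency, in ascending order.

48.54 MHz, 61.42 MHz

Frequencies that alias to 6.44 MHz are k·fs ± 6.44 MHz for integer k ≥ 0.
k=0: 6.44 MHz.
k=1: 48.54 MHz, 61.42 MHz.
k=2: 103.52 MHz, 116.4 MHz.
Within [45.78 MHz, 102.92 MHz]: 48.54 MHz, 61.42 MHz.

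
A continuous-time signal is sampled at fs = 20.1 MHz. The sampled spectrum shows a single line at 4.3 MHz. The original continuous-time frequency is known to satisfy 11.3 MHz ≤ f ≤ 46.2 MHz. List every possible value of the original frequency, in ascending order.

Frequencies that alias to 4.3 MHz are k·fs ± 4.3 MHz for integer k ≥ 0.
k=0: 4.3 MHz.
k=1: 15.8 MHz, 24.4 MHz.
k=2: 35.9 MHz, 44.5 MHz.
k=3: 56 MHz, 64.6 MHz.
Within [11.3 MHz, 46.2 MHz]: 15.8 MHz, 24.4 MHz, 35.9 MHz, 44.5 MHz.

15.8 MHz, 24.4 MHz, 35.9 MHz, 44.5 MHz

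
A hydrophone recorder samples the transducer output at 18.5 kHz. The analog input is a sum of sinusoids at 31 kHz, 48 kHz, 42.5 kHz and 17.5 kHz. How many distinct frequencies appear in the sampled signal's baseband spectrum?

fs/2 = 9.25 kHz.
31 kHz mod fs = 12.5 kHz.
12.5 kHz > fs/2 = 9.25 kHz, folds to fs − 12.5 kHz = 6 kHz.
48 kHz mod fs = 11 kHz.
11 kHz > fs/2 = 9.25 kHz, folds to fs − 11 kHz = 7.5 kHz.
42.5 kHz mod fs = 5.5 kHz.
5.5 kHz ≤ fs/2 = 9.25 kHz, appears at 5.5 kHz.
17.5 kHz > fs/2 = 9.25 kHz, folds to fs − 17.5 kHz = 1 kHz.
Distinct values: {1 kHz, 5.5 kHz, 6 kHz, 7.5 kHz} → 4.

4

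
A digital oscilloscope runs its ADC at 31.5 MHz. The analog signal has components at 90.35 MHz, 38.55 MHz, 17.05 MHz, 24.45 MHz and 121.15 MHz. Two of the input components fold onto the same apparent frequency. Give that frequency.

fs/2 = 15.75 MHz.
90.35 MHz mod fs = 27.35 MHz.
27.35 MHz > fs/2 = 15.75 MHz, folds to fs − 27.35 MHz = 4.15 MHz.
38.55 MHz mod fs = 7.05 MHz.
7.05 MHz ≤ fs/2 = 15.75 MHz, appears at 7.05 MHz.
17.05 MHz > fs/2 = 15.75 MHz, folds to fs − 17.05 MHz = 14.45 MHz.
24.45 MHz > fs/2 = 15.75 MHz, folds to fs − 24.45 MHz = 7.05 MHz.
121.15 MHz mod fs = 26.65 MHz.
26.65 MHz > fs/2 = 15.75 MHz, folds to fs − 26.65 MHz = 4.85 MHz.
24.45 MHz and 38.55 MHz both map to 7.05 MHz.

7.05 MHz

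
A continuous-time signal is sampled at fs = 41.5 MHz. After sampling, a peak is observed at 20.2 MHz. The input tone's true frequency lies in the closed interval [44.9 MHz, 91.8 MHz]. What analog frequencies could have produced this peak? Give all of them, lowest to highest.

61.7 MHz, 62.8 MHz

Frequencies that alias to 20.2 MHz are k·fs ± 20.2 MHz for integer k ≥ 0.
k=0: 20.2 MHz.
k=1: 21.3 MHz, 61.7 MHz.
k=2: 62.8 MHz, 103.2 MHz.
k=3: 104.3 MHz, 144.7 MHz.
Within [44.9 MHz, 91.8 MHz]: 61.7 MHz, 62.8 MHz.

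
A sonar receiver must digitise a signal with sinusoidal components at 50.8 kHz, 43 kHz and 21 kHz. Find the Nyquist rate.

Highest-frequency component: 50.8 kHz.
Nyquist rate = 2 × 50.8 kHz = 101.6 kHz.

101.6 kHz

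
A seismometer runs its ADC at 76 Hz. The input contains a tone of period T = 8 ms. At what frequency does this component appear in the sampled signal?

27 Hz

T = 8 ms → f = 1/T = 125 Hz.
125 Hz mod fs = 49 Hz.
49 Hz > fs/2 = 38 Hz, folds to fs − 49 Hz = 27 Hz.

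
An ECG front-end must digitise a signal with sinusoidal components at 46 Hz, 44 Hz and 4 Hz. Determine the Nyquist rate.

Highest-frequency component: 46 Hz.
Nyquist rate = 2 × 46 Hz = 92 Hz.

92 Hz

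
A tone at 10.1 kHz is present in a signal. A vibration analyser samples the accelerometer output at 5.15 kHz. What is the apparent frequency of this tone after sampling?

10.1 kHz mod fs = 4.95 kHz.
4.95 kHz > fs/2 = 2.575 kHz, folds to fs − 4.95 kHz = 0.2 kHz.

0.2 kHz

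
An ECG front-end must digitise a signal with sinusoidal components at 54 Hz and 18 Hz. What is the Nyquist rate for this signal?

108 Hz

Highest-frequency component: 54 Hz.
Nyquist rate = 2 × 54 Hz = 108 Hz.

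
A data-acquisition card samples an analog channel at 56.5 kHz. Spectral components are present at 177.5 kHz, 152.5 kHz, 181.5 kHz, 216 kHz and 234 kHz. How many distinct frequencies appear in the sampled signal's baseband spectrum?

fs/2 = 28.25 kHz.
177.5 kHz mod fs = 8 kHz.
8 kHz ≤ fs/2 = 28.25 kHz, appears at 8 kHz.
152.5 kHz mod fs = 39.5 kHz.
39.5 kHz > fs/2 = 28.25 kHz, folds to fs − 39.5 kHz = 17 kHz.
181.5 kHz mod fs = 12 kHz.
12 kHz ≤ fs/2 = 28.25 kHz, appears at 12 kHz.
216 kHz mod fs = 46.5 kHz.
46.5 kHz > fs/2 = 28.25 kHz, folds to fs − 46.5 kHz = 10 kHz.
234 kHz mod fs = 8 kHz.
8 kHz ≤ fs/2 = 28.25 kHz, appears at 8 kHz.
Distinct values: {8 kHz, 10 kHz, 12 kHz, 17 kHz} → 4.

4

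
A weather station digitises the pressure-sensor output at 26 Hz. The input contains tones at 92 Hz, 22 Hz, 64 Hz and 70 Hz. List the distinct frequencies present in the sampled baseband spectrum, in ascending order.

4 Hz, 8 Hz, 12 Hz

fs/2 = 13 Hz.
92 Hz mod fs = 14 Hz.
14 Hz > fs/2 = 13 Hz, folds to fs − 14 Hz = 12 Hz.
22 Hz > fs/2 = 13 Hz, folds to fs − 22 Hz = 4 Hz.
64 Hz mod fs = 12 Hz.
12 Hz ≤ fs/2 = 13 Hz, appears at 12 Hz.
70 Hz mod fs = 18 Hz.
18 Hz > fs/2 = 13 Hz, folds to fs − 18 Hz = 8 Hz.
Distinct values: {4 Hz, 8 Hz, 12 Hz}.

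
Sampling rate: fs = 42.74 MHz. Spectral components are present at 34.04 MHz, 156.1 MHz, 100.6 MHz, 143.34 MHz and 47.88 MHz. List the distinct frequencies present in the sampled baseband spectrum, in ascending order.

fs/2 = 21.37 MHz.
34.04 MHz > fs/2 = 21.37 MHz, folds to fs − 34.04 MHz = 8.7 MHz.
156.1 MHz mod fs = 27.88 MHz.
27.88 MHz > fs/2 = 21.37 MHz, folds to fs − 27.88 MHz = 14.86 MHz.
100.6 MHz mod fs = 15.12 MHz.
15.12 MHz ≤ fs/2 = 21.37 MHz, appears at 15.12 MHz.
143.34 MHz mod fs = 15.12 MHz.
15.12 MHz ≤ fs/2 = 21.37 MHz, appears at 15.12 MHz.
47.88 MHz mod fs = 5.14 MHz.
5.14 MHz ≤ fs/2 = 21.37 MHz, appears at 5.14 MHz.
Distinct values: {5.14 MHz, 8.7 MHz, 14.86 MHz, 15.12 MHz}.

5.14 MHz, 8.7 MHz, 14.86 MHz, 15.12 MHz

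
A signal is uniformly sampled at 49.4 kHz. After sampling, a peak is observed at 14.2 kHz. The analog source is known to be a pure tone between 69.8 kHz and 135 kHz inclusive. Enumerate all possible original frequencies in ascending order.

84.6 kHz, 113 kHz, 134 kHz

Frequencies that alias to 14.2 kHz are k·fs ± 14.2 kHz for integer k ≥ 0.
k=0: 14.2 kHz.
k=1: 35.2 kHz, 63.6 kHz.
k=2: 84.6 kHz, 113 kHz.
k=3: 134 kHz, 162.4 kHz.
k=4: 183.4 kHz, 211.8 kHz.
Within [69.8 kHz, 135 kHz]: 84.6 kHz, 113 kHz, 134 kHz.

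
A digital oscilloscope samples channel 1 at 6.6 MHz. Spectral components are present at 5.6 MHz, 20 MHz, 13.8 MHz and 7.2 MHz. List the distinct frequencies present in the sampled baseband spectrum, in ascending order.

fs/2 = 3.3 MHz.
5.6 MHz > fs/2 = 3.3 MHz, folds to fs − 5.6 MHz = 1 MHz.
20 MHz mod fs = 0.2 MHz.
0.2 MHz ≤ fs/2 = 3.3 MHz, appears at 0.2 MHz.
13.8 MHz mod fs = 0.6 MHz.
0.6 MHz ≤ fs/2 = 3.3 MHz, appears at 0.6 MHz.
7.2 MHz mod fs = 0.6 MHz.
0.6 MHz ≤ fs/2 = 3.3 MHz, appears at 0.6 MHz.
Distinct values: {0.2 MHz, 0.6 MHz, 1 MHz}.

0.2 MHz, 0.6 MHz, 1 MHz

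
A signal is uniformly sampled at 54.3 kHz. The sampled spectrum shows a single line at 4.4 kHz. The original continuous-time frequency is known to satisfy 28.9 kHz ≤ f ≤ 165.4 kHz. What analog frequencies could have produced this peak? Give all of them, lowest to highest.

49.9 kHz, 58.7 kHz, 104.2 kHz, 113 kHz, 158.5 kHz

Frequencies that alias to 4.4 kHz are k·fs ± 4.4 kHz for integer k ≥ 0.
k=0: 4.4 kHz.
k=1: 49.9 kHz, 58.7 kHz.
k=2: 104.2 kHz, 113 kHz.
k=3: 158.5 kHz, 167.3 kHz.
k=4: 212.8 kHz, 221.6 kHz.
Within [28.9 kHz, 165.4 kHz]: 49.9 kHz, 58.7 kHz, 104.2 kHz, 113 kHz, 158.5 kHz.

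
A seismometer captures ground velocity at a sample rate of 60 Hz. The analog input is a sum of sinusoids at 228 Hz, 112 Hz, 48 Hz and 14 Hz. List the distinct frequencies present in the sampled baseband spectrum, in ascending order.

8 Hz, 12 Hz, 14 Hz

fs/2 = 30 Hz.
228 Hz mod fs = 48 Hz.
48 Hz > fs/2 = 30 Hz, folds to fs − 48 Hz = 12 Hz.
112 Hz mod fs = 52 Hz.
52 Hz > fs/2 = 30 Hz, folds to fs − 52 Hz = 8 Hz.
48 Hz > fs/2 = 30 Hz, folds to fs − 48 Hz = 12 Hz.
14 Hz ≤ fs/2 = 30 Hz, passes unchanged.
Distinct values: {8 Hz, 12 Hz, 14 Hz}.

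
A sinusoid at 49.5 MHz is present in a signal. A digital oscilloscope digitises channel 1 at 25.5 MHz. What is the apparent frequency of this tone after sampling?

49.5 MHz mod fs = 24 MHz.
24 MHz > fs/2 = 12.75 MHz, folds to fs − 24 MHz = 1.5 MHz.

1.5 MHz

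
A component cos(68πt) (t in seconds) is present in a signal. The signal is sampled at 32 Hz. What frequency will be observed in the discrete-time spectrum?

2 Hz

ω = 68π rad/s → f = ω/(2π) = 34 Hz.
34 Hz mod fs = 2 Hz.
2 Hz ≤ fs/2 = 16 Hz, appears at 2 Hz.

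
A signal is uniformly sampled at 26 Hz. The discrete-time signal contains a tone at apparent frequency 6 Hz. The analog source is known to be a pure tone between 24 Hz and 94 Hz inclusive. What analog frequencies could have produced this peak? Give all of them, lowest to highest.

Frequencies that alias to 6 Hz are k·fs ± 6 Hz for integer k ≥ 0.
k=0: 6 Hz.
k=1: 20 Hz, 32 Hz.
k=2: 46 Hz, 58 Hz.
k=3: 72 Hz, 84 Hz.
k=4: 98 Hz, 110 Hz.
Within [24 Hz, 94 Hz]: 32 Hz, 46 Hz, 58 Hz, 72 Hz, 84 Hz.

32 Hz, 46 Hz, 58 Hz, 72 Hz, 84 Hz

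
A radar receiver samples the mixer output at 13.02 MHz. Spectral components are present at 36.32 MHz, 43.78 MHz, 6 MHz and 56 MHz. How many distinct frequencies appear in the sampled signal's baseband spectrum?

fs/2 = 6.51 MHz.
36.32 MHz mod fs = 10.28 MHz.
10.28 MHz > fs/2 = 6.51 MHz, folds to fs − 10.28 MHz = 2.74 MHz.
43.78 MHz mod fs = 4.72 MHz.
4.72 MHz ≤ fs/2 = 6.51 MHz, appears at 4.72 MHz.
6 MHz ≤ fs/2 = 6.51 MHz, passes unchanged.
56 MHz mod fs = 3.92 MHz.
3.92 MHz ≤ fs/2 = 6.51 MHz, appears at 3.92 MHz.
Distinct values: {2.74 MHz, 3.92 MHz, 4.72 MHz, 6 MHz} → 4.

4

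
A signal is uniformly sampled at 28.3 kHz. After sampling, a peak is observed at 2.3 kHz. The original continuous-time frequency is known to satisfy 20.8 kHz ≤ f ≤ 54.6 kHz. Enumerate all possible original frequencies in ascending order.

Frequencies that alias to 2.3 kHz are k·fs ± 2.3 kHz for integer k ≥ 0.
k=0: 2.3 kHz.
k=1: 26 kHz, 30.6 kHz.
k=2: 54.3 kHz, 58.9 kHz.
k=3: 82.6 kHz, 87.2 kHz.
Within [20.8 kHz, 54.6 kHz]: 26 kHz, 30.6 kHz, 54.3 kHz.

26 kHz, 30.6 kHz, 54.3 kHz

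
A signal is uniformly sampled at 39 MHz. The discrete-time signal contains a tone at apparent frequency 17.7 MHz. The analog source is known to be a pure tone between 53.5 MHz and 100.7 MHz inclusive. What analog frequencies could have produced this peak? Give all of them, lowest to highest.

56.7 MHz, 60.3 MHz, 95.7 MHz, 99.3 MHz

Frequencies that alias to 17.7 MHz are k·fs ± 17.7 MHz for integer k ≥ 0.
k=0: 17.7 MHz.
k=1: 21.3 MHz, 56.7 MHz.
k=2: 60.3 MHz, 95.7 MHz.
k=3: 99.3 MHz, 134.7 MHz.
k=4: 138.3 MHz, 173.7 MHz.
Within [53.5 MHz, 100.7 MHz]: 56.7 MHz, 60.3 MHz, 95.7 MHz, 99.3 MHz.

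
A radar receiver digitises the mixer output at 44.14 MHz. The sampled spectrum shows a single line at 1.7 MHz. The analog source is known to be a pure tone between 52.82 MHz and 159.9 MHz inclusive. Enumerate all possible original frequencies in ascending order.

86.58 MHz, 89.98 MHz, 130.72 MHz, 134.12 MHz

Frequencies that alias to 1.7 MHz are k·fs ± 1.7 MHz for integer k ≥ 0.
k=0: 1.7 MHz.
k=1: 42.44 MHz, 45.84 MHz.
k=2: 86.58 MHz, 89.98 MHz.
k=3: 130.72 MHz, 134.12 MHz.
k=4: 174.86 MHz, 178.26 MHz.
Within [52.82 MHz, 159.9 MHz]: 86.58 MHz, 89.98 MHz, 130.72 MHz, 134.12 MHz.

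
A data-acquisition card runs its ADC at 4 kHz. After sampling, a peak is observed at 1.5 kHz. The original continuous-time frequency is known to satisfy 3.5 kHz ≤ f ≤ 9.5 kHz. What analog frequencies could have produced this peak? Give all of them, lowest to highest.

5.5 kHz, 6.5 kHz, 9.5 kHz

Frequencies that alias to 1.5 kHz are k·fs ± 1.5 kHz for integer k ≥ 0.
k=0: 1.5 kHz.
k=1: 2.5 kHz, 5.5 kHz.
k=2: 6.5 kHz, 9.5 kHz.
k=3: 10.5 kHz, 13.5 kHz.
Within [3.5 kHz, 9.5 kHz]: 5.5 kHz, 6.5 kHz, 9.5 kHz.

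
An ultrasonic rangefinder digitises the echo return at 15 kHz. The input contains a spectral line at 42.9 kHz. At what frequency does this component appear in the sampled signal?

42.9 kHz mod fs = 12.9 kHz.
12.9 kHz > fs/2 = 7.5 kHz, folds to fs − 12.9 kHz = 2.1 kHz.

2.1 kHz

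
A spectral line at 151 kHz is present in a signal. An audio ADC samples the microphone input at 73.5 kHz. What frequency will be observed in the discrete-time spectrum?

151 kHz mod fs = 4 kHz.
4 kHz ≤ fs/2 = 36.75 kHz, appears at 4 kHz.

4 kHz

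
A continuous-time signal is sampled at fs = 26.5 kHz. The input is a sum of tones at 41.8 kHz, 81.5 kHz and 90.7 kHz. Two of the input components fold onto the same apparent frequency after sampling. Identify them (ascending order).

fs/2 = 13.25 kHz.
41.8 kHz mod fs = 15.3 kHz.
15.3 kHz > fs/2 = 13.25 kHz, folds to fs − 15.3 kHz = 11.2 kHz.
81.5 kHz mod fs = 2 kHz.
2 kHz ≤ fs/2 = 13.25 kHz, appears at 2 kHz.
90.7 kHz mod fs = 11.2 kHz.
11.2 kHz ≤ fs/2 = 13.25 kHz, appears at 11.2 kHz.
41.8 kHz and 90.7 kHz both map to 11.2 kHz.

41.8 kHz, 90.7 kHz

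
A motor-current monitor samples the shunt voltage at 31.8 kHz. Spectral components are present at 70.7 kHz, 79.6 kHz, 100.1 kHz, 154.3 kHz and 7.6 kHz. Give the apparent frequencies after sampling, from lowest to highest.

4.7 kHz, 7.1 kHz, 7.6 kHz, 15.8 kHz

fs/2 = 15.9 kHz.
70.7 kHz mod fs = 7.1 kHz.
7.1 kHz ≤ fs/2 = 15.9 kHz, appears at 7.1 kHz.
79.6 kHz mod fs = 16 kHz.
16 kHz > fs/2 = 15.9 kHz, folds to fs − 16 kHz = 15.8 kHz.
100.1 kHz mod fs = 4.7 kHz.
4.7 kHz ≤ fs/2 = 15.9 kHz, appears at 4.7 kHz.
154.3 kHz mod fs = 27.1 kHz.
27.1 kHz > fs/2 = 15.9 kHz, folds to fs − 27.1 kHz = 4.7 kHz.
7.6 kHz ≤ fs/2 = 15.9 kHz, passes unchanged.
Distinct values: {4.7 kHz, 7.1 kHz, 7.6 kHz, 15.8 kHz}.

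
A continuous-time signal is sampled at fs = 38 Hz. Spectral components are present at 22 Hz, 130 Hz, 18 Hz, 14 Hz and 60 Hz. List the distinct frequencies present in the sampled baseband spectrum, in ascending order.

14 Hz, 16 Hz, 18 Hz

fs/2 = 19 Hz.
22 Hz > fs/2 = 19 Hz, folds to fs − 22 Hz = 16 Hz.
130 Hz mod fs = 16 Hz.
16 Hz ≤ fs/2 = 19 Hz, appears at 16 Hz.
18 Hz ≤ fs/2 = 19 Hz, passes unchanged.
14 Hz ≤ fs/2 = 19 Hz, passes unchanged.
60 Hz mod fs = 22 Hz.
22 Hz > fs/2 = 19 Hz, folds to fs − 22 Hz = 16 Hz.
Distinct values: {14 Hz, 16 Hz, 18 Hz}.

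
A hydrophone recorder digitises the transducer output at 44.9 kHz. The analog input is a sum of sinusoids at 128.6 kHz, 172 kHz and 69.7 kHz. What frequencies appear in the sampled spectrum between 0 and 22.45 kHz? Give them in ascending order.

fs/2 = 22.45 kHz.
128.6 kHz mod fs = 38.8 kHz.
38.8 kHz > fs/2 = 22.45 kHz, folds to fs − 38.8 kHz = 6.1 kHz.
172 kHz mod fs = 37.3 kHz.
37.3 kHz > fs/2 = 22.45 kHz, folds to fs − 37.3 kHz = 7.6 kHz.
69.7 kHz mod fs = 24.8 kHz.
24.8 kHz > fs/2 = 22.45 kHz, folds to fs − 24.8 kHz = 20.1 kHz.
Distinct values: {6.1 kHz, 7.6 kHz, 20.1 kHz}.

6.1 kHz, 7.6 kHz, 20.1 kHz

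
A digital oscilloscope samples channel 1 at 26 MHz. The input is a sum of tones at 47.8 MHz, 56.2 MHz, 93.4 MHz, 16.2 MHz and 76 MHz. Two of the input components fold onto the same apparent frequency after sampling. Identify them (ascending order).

47.8 MHz, 56.2 MHz

fs/2 = 13 MHz.
47.8 MHz mod fs = 21.8 MHz.
21.8 MHz > fs/2 = 13 MHz, folds to fs − 21.8 MHz = 4.2 MHz.
56.2 MHz mod fs = 4.2 MHz.
4.2 MHz ≤ fs/2 = 13 MHz, appears at 4.2 MHz.
93.4 MHz mod fs = 15.4 MHz.
15.4 MHz > fs/2 = 13 MHz, folds to fs − 15.4 MHz = 10.6 MHz.
16.2 MHz > fs/2 = 13 MHz, folds to fs − 16.2 MHz = 9.8 MHz.
76 MHz mod fs = 24 MHz.
24 MHz > fs/2 = 13 MHz, folds to fs − 24 MHz = 2 MHz.
47.8 MHz and 56.2 MHz both map to 4.2 MHz.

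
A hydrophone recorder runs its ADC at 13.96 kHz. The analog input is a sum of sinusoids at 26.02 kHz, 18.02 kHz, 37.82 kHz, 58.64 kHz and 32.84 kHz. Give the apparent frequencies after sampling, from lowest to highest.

1.9 kHz, 2.8 kHz, 4.06 kHz, 4.92 kHz

fs/2 = 6.98 kHz.
26.02 kHz mod fs = 12.06 kHz.
12.06 kHz > fs/2 = 6.98 kHz, folds to fs − 12.06 kHz = 1.9 kHz.
18.02 kHz mod fs = 4.06 kHz.
4.06 kHz ≤ fs/2 = 6.98 kHz, appears at 4.06 kHz.
37.82 kHz mod fs = 9.9 kHz.
9.9 kHz > fs/2 = 6.98 kHz, folds to fs − 9.9 kHz = 4.06 kHz.
58.64 kHz mod fs = 2.8 kHz.
2.8 kHz ≤ fs/2 = 6.98 kHz, appears at 2.8 kHz.
32.84 kHz mod fs = 4.92 kHz.
4.92 kHz ≤ fs/2 = 6.98 kHz, appears at 4.92 kHz.
Distinct values: {1.9 kHz, 2.8 kHz, 4.06 kHz, 4.92 kHz}.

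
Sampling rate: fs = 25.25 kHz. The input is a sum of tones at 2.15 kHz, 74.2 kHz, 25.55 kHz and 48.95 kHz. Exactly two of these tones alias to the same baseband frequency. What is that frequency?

fs/2 = 12.625 kHz.
2.15 kHz ≤ fs/2 = 12.625 kHz, passes unchanged.
74.2 kHz mod fs = 23.7 kHz.
23.7 kHz > fs/2 = 12.625 kHz, folds to fs − 23.7 kHz = 1.55 kHz.
25.55 kHz mod fs = 0.3 kHz.
0.3 kHz ≤ fs/2 = 12.625 kHz, appears at 0.3 kHz.
48.95 kHz mod fs = 23.7 kHz.
23.7 kHz > fs/2 = 12.625 kHz, folds to fs − 23.7 kHz = 1.55 kHz.
48.95 kHz and 74.2 kHz both map to 1.55 kHz.

1.55 kHz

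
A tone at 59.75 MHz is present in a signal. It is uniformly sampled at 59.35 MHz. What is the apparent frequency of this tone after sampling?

59.75 MHz mod fs = 0.4 MHz.
0.4 MHz ≤ fs/2 = 29.675 MHz, appears at 0.4 MHz.

0.4 MHz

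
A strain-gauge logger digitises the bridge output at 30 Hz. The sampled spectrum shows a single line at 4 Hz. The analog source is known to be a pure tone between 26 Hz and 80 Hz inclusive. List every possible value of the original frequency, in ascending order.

Frequencies that alias to 4 Hz are k·fs ± 4 Hz for integer k ≥ 0.
k=0: 4 Hz.
k=1: 26 Hz, 34 Hz.
k=2: 56 Hz, 64 Hz.
k=3: 86 Hz, 94 Hz.
Within [26 Hz, 80 Hz]: 26 Hz, 34 Hz, 56 Hz, 64 Hz.

26 Hz, 34 Hz, 56 Hz, 64 Hz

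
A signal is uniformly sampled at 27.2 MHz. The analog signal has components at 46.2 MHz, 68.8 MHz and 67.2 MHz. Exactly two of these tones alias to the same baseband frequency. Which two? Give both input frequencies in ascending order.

67.2 MHz, 68.8 MHz

fs/2 = 13.6 MHz.
46.2 MHz mod fs = 19 MHz.
19 MHz > fs/2 = 13.6 MHz, folds to fs − 19 MHz = 8.2 MHz.
68.8 MHz mod fs = 14.4 MHz.
14.4 MHz > fs/2 = 13.6 MHz, folds to fs − 14.4 MHz = 12.8 MHz.
67.2 MHz mod fs = 12.8 MHz.
12.8 MHz ≤ fs/2 = 13.6 MHz, appears at 12.8 MHz.
67.2 MHz and 68.8 MHz both map to 12.8 MHz.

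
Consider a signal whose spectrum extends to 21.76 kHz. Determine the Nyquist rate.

43.52 kHz

Nyquist rate = 2 × 21.76 kHz = 43.52 kHz.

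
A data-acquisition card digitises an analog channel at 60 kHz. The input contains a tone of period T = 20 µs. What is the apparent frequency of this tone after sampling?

T = 20 µs → f = 1/T = 50 kHz.
50 kHz > fs/2 = 30 kHz, folds to fs − 50 kHz = 10 kHz.

10 kHz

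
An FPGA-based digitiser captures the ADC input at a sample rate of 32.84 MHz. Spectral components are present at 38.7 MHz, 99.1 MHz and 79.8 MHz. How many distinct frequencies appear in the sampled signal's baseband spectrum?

fs/2 = 16.42 MHz.
38.7 MHz mod fs = 5.86 MHz.
5.86 MHz ≤ fs/2 = 16.42 MHz, appears at 5.86 MHz.
99.1 MHz mod fs = 0.58 MHz.
0.58 MHz ≤ fs/2 = 16.42 MHz, appears at 0.58 MHz.
79.8 MHz mod fs = 14.12 MHz.
14.12 MHz ≤ fs/2 = 16.42 MHz, appears at 14.12 MHz.
Distinct values: {0.58 MHz, 5.86 MHz, 14.12 MHz} → 3.

3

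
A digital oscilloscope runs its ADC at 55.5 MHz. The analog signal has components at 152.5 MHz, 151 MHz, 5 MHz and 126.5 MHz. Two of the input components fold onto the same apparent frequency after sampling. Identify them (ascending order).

fs/2 = 27.75 MHz.
152.5 MHz mod fs = 41.5 MHz.
41.5 MHz > fs/2 = 27.75 MHz, folds to fs − 41.5 MHz = 14 MHz.
151 MHz mod fs = 40 MHz.
40 MHz > fs/2 = 27.75 MHz, folds to fs − 40 MHz = 15.5 MHz.
5 MHz ≤ fs/2 = 27.75 MHz, passes unchanged.
126.5 MHz mod fs = 15.5 MHz.
15.5 MHz ≤ fs/2 = 27.75 MHz, appears at 15.5 MHz.
126.5 MHz and 151 MHz both map to 15.5 MHz.

126.5 MHz, 151 MHz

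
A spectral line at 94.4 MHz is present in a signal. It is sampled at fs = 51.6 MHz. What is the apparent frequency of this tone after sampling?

94.4 MHz mod fs = 42.8 MHz.
42.8 MHz > fs/2 = 25.8 MHz, folds to fs − 42.8 MHz = 8.8 MHz.

8.8 MHz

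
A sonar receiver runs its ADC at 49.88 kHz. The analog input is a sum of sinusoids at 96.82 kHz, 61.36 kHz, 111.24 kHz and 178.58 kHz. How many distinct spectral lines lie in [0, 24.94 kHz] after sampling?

3

fs/2 = 24.94 kHz.
96.82 kHz mod fs = 46.94 kHz.
46.94 kHz > fs/2 = 24.94 kHz, folds to fs − 46.94 kHz = 2.94 kHz.
61.36 kHz mod fs = 11.48 kHz.
11.48 kHz ≤ fs/2 = 24.94 kHz, appears at 11.48 kHz.
111.24 kHz mod fs = 11.48 kHz.
11.48 kHz ≤ fs/2 = 24.94 kHz, appears at 11.48 kHz.
178.58 kHz mod fs = 28.94 kHz.
28.94 kHz > fs/2 = 24.94 kHz, folds to fs − 28.94 kHz = 20.94 kHz.
Distinct values: {2.94 kHz, 11.48 kHz, 20.94 kHz} → 3.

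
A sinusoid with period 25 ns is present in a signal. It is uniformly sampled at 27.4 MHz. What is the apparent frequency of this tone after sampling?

T = 25 ns → f = 1/T = 40 MHz.
40 MHz mod fs = 12.6 MHz.
12.6 MHz ≤ fs/2 = 13.7 MHz, appears at 12.6 MHz.

12.6 MHz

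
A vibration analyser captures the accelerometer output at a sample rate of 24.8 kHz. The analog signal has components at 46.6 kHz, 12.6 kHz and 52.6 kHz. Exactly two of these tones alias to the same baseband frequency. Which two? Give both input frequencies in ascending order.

46.6 kHz, 52.6 kHz

fs/2 = 12.4 kHz.
46.6 kHz mod fs = 21.8 kHz.
21.8 kHz > fs/2 = 12.4 kHz, folds to fs − 21.8 kHz = 3 kHz.
12.6 kHz > fs/2 = 12.4 kHz, folds to fs − 12.6 kHz = 12.2 kHz.
52.6 kHz mod fs = 3 kHz.
3 kHz ≤ fs/2 = 12.4 kHz, appears at 3 kHz.
46.6 kHz and 52.6 kHz both map to 3 kHz.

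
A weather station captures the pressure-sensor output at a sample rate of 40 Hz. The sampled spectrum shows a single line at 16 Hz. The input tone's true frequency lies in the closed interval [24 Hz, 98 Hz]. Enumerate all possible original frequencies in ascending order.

Frequencies that alias to 16 Hz are k·fs ± 16 Hz for integer k ≥ 0.
k=0: 16 Hz.
k=1: 24 Hz, 56 Hz.
k=2: 64 Hz, 96 Hz.
k=3: 104 Hz, 136 Hz.
Within [24 Hz, 98 Hz]: 24 Hz, 56 Hz, 64 Hz, 96 Hz.

24 Hz, 56 Hz, 64 Hz, 96 Hz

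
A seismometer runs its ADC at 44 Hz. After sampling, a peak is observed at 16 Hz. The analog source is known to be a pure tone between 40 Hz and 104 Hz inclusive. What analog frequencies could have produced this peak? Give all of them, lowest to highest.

Frequencies that alias to 16 Hz are k·fs ± 16 Hz for integer k ≥ 0.
k=0: 16 Hz.
k=1: 28 Hz, 60 Hz.
k=2: 72 Hz, 104 Hz.
k=3: 116 Hz, 148 Hz.
Within [40 Hz, 104 Hz]: 60 Hz, 72 Hz, 104 Hz.

60 Hz, 72 Hz, 104 Hz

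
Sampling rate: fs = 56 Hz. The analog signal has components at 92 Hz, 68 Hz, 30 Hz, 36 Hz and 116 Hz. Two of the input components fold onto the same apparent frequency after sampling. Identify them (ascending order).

fs/2 = 28 Hz.
92 Hz mod fs = 36 Hz.
36 Hz > fs/2 = 28 Hz, folds to fs − 36 Hz = 20 Hz.
68 Hz mod fs = 12 Hz.
12 Hz ≤ fs/2 = 28 Hz, appears at 12 Hz.
30 Hz > fs/2 = 28 Hz, folds to fs − 30 Hz = 26 Hz.
36 Hz > fs/2 = 28 Hz, folds to fs − 36 Hz = 20 Hz.
116 Hz mod fs = 4 Hz.
4 Hz ≤ fs/2 = 28 Hz, appears at 4 Hz.
36 Hz and 92 Hz both map to 20 Hz.

36 Hz, 92 Hz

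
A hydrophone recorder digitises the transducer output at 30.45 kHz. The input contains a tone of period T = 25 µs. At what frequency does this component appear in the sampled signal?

T = 25 µs → f = 1/T = 40 kHz.
40 kHz mod fs = 9.55 kHz.
9.55 kHz ≤ fs/2 = 15.225 kHz, appears at 9.55 kHz.

9.55 kHz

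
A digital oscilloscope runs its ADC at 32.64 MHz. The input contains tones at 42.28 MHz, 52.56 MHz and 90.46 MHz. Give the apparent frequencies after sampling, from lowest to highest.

7.46 MHz, 9.64 MHz, 12.72 MHz

fs/2 = 16.32 MHz.
42.28 MHz mod fs = 9.64 MHz.
9.64 MHz ≤ fs/2 = 16.32 MHz, appears at 9.64 MHz.
52.56 MHz mod fs = 19.92 MHz.
19.92 MHz > fs/2 = 16.32 MHz, folds to fs − 19.92 MHz = 12.72 MHz.
90.46 MHz mod fs = 25.18 MHz.
25.18 MHz > fs/2 = 16.32 MHz, folds to fs − 25.18 MHz = 7.46 MHz.
Distinct values: {7.46 MHz, 9.64 MHz, 12.72 MHz}.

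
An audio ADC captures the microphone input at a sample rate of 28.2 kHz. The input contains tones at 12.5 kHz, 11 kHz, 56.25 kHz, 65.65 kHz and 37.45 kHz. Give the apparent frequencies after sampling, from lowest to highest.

fs/2 = 14.1 kHz.
12.5 kHz ≤ fs/2 = 14.1 kHz, passes unchanged.
11 kHz ≤ fs/2 = 14.1 kHz, passes unchanged.
56.25 kHz mod fs = 28.05 kHz.
28.05 kHz > fs/2 = 14.1 kHz, folds to fs − 28.05 kHz = 0.15 kHz.
65.65 kHz mod fs = 9.25 kHz.
9.25 kHz ≤ fs/2 = 14.1 kHz, appears at 9.25 kHz.
37.45 kHz mod fs = 9.25 kHz.
9.25 kHz ≤ fs/2 = 14.1 kHz, appears at 9.25 kHz.
Distinct values: {0.15 kHz, 9.25 kHz, 11 kHz, 12.5 kHz}.

0.15 kHz, 9.25 kHz, 11 kHz, 12.5 kHz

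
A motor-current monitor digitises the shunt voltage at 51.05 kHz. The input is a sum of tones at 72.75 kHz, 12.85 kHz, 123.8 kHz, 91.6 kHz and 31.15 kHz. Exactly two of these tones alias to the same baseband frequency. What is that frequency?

fs/2 = 25.525 kHz.
72.75 kHz mod fs = 21.7 kHz.
21.7 kHz ≤ fs/2 = 25.525 kHz, appears at 21.7 kHz.
12.85 kHz ≤ fs/2 = 25.525 kHz, passes unchanged.
123.8 kHz mod fs = 21.7 kHz.
21.7 kHz ≤ fs/2 = 25.525 kHz, appears at 21.7 kHz.
91.6 kHz mod fs = 40.55 kHz.
40.55 kHz > fs/2 = 25.525 kHz, folds to fs − 40.55 kHz = 10.5 kHz.
31.15 kHz > fs/2 = 25.525 kHz, folds to fs − 31.15 kHz = 19.9 kHz.
72.75 kHz and 123.8 kHz both map to 21.7 kHz.

21.7 kHz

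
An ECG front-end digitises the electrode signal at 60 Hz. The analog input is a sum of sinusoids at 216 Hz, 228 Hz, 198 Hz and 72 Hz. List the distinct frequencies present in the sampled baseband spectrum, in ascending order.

fs/2 = 30 Hz.
216 Hz mod fs = 36 Hz.
36 Hz > fs/2 = 30 Hz, folds to fs − 36 Hz = 24 Hz.
228 Hz mod fs = 48 Hz.
48 Hz > fs/2 = 30 Hz, folds to fs − 48 Hz = 12 Hz.
198 Hz mod fs = 18 Hz.
18 Hz ≤ fs/2 = 30 Hz, appears at 18 Hz.
72 Hz mod fs = 12 Hz.
12 Hz ≤ fs/2 = 30 Hz, appears at 12 Hz.
Distinct values: {12 Hz, 18 Hz, 24 Hz}.

12 Hz, 18 Hz, 24 Hz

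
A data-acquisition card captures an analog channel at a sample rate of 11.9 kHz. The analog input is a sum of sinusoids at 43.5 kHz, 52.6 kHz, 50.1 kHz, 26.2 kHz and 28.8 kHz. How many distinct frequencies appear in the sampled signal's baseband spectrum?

4

fs/2 = 5.95 kHz.
43.5 kHz mod fs = 7.8 kHz.
7.8 kHz > fs/2 = 5.95 kHz, folds to fs − 7.8 kHz = 4.1 kHz.
52.6 kHz mod fs = 5 kHz.
5 kHz ≤ fs/2 = 5.95 kHz, appears at 5 kHz.
50.1 kHz mod fs = 2.5 kHz.
2.5 kHz ≤ fs/2 = 5.95 kHz, appears at 2.5 kHz.
26.2 kHz mod fs = 2.4 kHz.
2.4 kHz ≤ fs/2 = 5.95 kHz, appears at 2.4 kHz.
28.8 kHz mod fs = 5 kHz.
5 kHz ≤ fs/2 = 5.95 kHz, appears at 5 kHz.
Distinct values: {2.4 kHz, 2.5 kHz, 4.1 kHz, 5 kHz} → 4.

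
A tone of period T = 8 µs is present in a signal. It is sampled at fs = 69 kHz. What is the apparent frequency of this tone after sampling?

13 kHz

T = 8 µs → f = 1/T = 125 kHz.
125 kHz mod fs = 56 kHz.
56 kHz > fs/2 = 34.5 kHz, folds to fs − 56 kHz = 13 kHz.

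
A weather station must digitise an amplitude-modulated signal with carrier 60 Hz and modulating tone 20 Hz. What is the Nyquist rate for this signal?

AM sidebands sit at fc ± fm = 40 Hz and 80 Hz.
Highest-frequency component: 80 Hz.
Nyquist rate = 2 × 80 Hz = 160 Hz.

160 Hz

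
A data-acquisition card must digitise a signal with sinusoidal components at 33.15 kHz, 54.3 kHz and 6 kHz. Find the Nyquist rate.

Highest-frequency component: 54.3 kHz.
Nyquist rate = 2 × 54.3 kHz = 108.6 kHz.

108.6 kHz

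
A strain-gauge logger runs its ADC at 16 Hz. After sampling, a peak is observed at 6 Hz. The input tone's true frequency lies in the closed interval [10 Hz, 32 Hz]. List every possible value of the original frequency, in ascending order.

Frequencies that alias to 6 Hz are k·fs ± 6 Hz for integer k ≥ 0.
k=0: 6 Hz.
k=1: 10 Hz, 22 Hz.
k=2: 26 Hz, 38 Hz.
k=3: 42 Hz, 54 Hz.
Within [10 Hz, 32 Hz]: 10 Hz, 22 Hz, 26 Hz.

10 Hz, 22 Hz, 26 Hz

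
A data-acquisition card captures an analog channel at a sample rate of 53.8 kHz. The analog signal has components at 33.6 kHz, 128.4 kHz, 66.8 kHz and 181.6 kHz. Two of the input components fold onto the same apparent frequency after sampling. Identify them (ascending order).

fs/2 = 26.9 kHz.
33.6 kHz > fs/2 = 26.9 kHz, folds to fs − 33.6 kHz = 20.2 kHz.
128.4 kHz mod fs = 20.8 kHz.
20.8 kHz ≤ fs/2 = 26.9 kHz, appears at 20.8 kHz.
66.8 kHz mod fs = 13 kHz.
13 kHz ≤ fs/2 = 26.9 kHz, appears at 13 kHz.
181.6 kHz mod fs = 20.2 kHz.
20.2 kHz ≤ fs/2 = 26.9 kHz, appears at 20.2 kHz.
33.6 kHz and 181.6 kHz both map to 20.2 kHz.

33.6 kHz, 181.6 kHz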